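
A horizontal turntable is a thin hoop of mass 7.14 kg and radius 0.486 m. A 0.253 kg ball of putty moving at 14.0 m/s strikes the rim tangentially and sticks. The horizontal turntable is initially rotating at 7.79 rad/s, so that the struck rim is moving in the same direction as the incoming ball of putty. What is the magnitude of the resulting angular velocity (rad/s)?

About the axle the impulsive forces during the collision are internal, so angular momentum about that axis is conserved.
I_p = (7.14)(0.486)² = 1.686 kg·m². Taking the sense of the ball of putty's angular momentum as positive, L_{ball} = m v R = (0.253)(14.0)(0.486) = 1.721 kg·m²/s.
L_i = +I_p ω_p + m v R = +(1.686)(7.79) + 1.721 = 14.86 kg·m²/s.
After sticking, I_f = I_p + m R² = 1.686 + (0.253)(0.486)² = 1.746 kg·m².
ω_f = L_i / I_f = 14.86 / 1.746 = 8.509 rad/s.

|ω_f| ≈ 8.51 rad/s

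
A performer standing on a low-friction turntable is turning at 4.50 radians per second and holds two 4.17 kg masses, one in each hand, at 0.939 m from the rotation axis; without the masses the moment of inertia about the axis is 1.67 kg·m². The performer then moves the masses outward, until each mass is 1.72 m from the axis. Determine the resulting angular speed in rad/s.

ω₂ ≈ 1.54 rad/s

Angular momentum about the spin axis is conserved since the torque about it is zero.
I₁ = 1.67 + 2(4.17)(0.939)² = 9.024 kg·m²; I₂ = 1.67 + 2(4.17)(1.72)² = 26.34 kg·m².
ω₂ = I₁ω₁ / I₂ = (9.024)(4.50 rad/s) / (26.34) = 1.541 rad/s.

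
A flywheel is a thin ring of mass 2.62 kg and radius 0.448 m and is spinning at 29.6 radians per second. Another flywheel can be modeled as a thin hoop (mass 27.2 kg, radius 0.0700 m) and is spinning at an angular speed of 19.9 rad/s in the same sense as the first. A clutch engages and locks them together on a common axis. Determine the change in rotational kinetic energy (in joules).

ΔKE ≈ -5.00 J

The coupling torques are internal; angular momentum about the shared axis is conserved.
Moments of inertia: I_A = (2.62)(0.448)² = 0.5258 kg·m²; I_B = (27.2)(0.0700)² = 0.1333 kg·m².
Taking A's sense as positive: L = (0.5258)(29.6) + (0.1333)(19.9) = 18.22 kg·m²·rad/s.
Combined I = 0.5258 + 0.1333 = 0.6591 kg·m².
ω_f = L / I = 18.22 / 0.6591 = 27.64 rad/s.
KE_i = ½ΣIω² = 256.8 J; KE_f = ½(0.6591)(27.64)² = 251.7 J.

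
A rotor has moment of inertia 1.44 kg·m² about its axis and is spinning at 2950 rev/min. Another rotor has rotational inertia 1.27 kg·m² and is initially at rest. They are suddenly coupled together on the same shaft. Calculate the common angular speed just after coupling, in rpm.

|ω_f| ≈ 1570 rpm

No external torque acts about the common axis, so total angular momentum is conserved.
Taking A's sense as positive: L = (1.440)(2950) = 4248 kg·m²·rpm.
Combined I = 1.440 + 1.270 = 2.710 kg·m².
ω_f = L / I = 4248 / 2.710 = 1568 rpm.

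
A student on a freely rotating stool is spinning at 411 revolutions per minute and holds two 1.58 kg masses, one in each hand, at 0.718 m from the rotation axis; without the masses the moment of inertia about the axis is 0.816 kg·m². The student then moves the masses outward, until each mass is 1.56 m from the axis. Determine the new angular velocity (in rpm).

With no external torque about the axis, L is conserved: I₁ω₁ = I₂ω₂.
I₁ = 0.816 + 2(1.58)(0.718)² = 2.445 kg·m²; I₂ = 0.816 + 2(1.58)(1.56)² = 8.506 kg·m².
ω₂ = I₁ω₁ / I₂ = (2.445)(411 rpm) / (8.506) = 118.1 rpm.

ω₂ ≈ 118 rpm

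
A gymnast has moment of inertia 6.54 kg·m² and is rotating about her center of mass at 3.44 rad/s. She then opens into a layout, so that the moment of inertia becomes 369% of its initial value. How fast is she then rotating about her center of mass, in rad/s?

ω₂ ≈ 0.932 rad/s

No external torque acts about the spin axis, so angular momentum is conserved.
I₂ = 3.69 × 6.54 = 24.13 kg·m².
ω₂ = I₁ω₁ / I₂ = (6.540)(3.44 rad/s) / (24.13) = 0.9322 rad/s.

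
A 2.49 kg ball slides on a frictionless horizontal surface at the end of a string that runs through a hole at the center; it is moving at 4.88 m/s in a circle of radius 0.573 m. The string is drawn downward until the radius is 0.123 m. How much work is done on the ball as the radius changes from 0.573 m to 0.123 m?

W ≈ 614 J

Central (radial) force ⇒ zero torque about the center ⇒ m v r is constant.
v₂ = v₁ r₁ / r₂ = (4.88)(0.573) / (0.123) = 22.73 m/s.
W = ΔKE = ½m(v₂² − v₁²) = 613.8 J.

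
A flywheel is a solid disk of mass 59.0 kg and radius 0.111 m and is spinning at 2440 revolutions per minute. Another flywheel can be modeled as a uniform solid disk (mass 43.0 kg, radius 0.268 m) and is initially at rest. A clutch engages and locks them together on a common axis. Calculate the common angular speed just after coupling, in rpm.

|ω_f| ≈ 465 rpm

No external torque acts about the common axis, so total angular momentum is conserved.
Moments of inertia: I_A = ½(59.0)(0.111)² = 0.3635 kg·m²; I_B = ½(43.0)(0.268)² = 1.544 kg·m².
Taking A's sense as positive: L = (0.3635)(2440) = 886.9 kg·m²·rpm.
Combined I = 0.3635 + 1.544 = 1.908 kg·m².
ω_f = L / I = 886.9 / 1.908 = 464.9 rpm.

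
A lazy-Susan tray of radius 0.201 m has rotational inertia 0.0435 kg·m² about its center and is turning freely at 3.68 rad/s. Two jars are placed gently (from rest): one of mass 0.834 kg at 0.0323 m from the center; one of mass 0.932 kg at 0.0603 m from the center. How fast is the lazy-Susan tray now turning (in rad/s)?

No external torque acts about the center; L_before = L_after.
Added inertia Σmr² = (0.834)(0.0323)² + (0.932)(0.0603)² = 0.004259 kg·m²; I_f = 0.04350 + 0.004259 = 0.04776 kg·m².
ω_f = I_p ω_i / I_f = (0.04350)(3.68) / 0.04776 = 3.352 rad/s.

ω_f ≈ 3.35 rad/s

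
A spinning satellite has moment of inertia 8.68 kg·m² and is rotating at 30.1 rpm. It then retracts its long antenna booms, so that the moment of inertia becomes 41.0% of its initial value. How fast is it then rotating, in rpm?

ω₂ ≈ 73.4 rpm

With no external torque about the axis, L is conserved: I₁ω₁ = I₂ω₂.
I₂ = 0.410 × 8.68 = 3.559 kg·m².
ω₂ = I₁ω₁ / I₂ = (8.680)(30.1 rpm) / (3.559) = 73.41 rpm.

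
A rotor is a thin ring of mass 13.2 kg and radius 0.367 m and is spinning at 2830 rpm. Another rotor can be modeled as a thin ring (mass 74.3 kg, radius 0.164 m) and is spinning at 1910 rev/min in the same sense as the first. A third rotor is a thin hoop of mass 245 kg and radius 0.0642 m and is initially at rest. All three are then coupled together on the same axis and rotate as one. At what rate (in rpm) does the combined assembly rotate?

|ω_f| ≈ 1850 rpm

No external torque acts about the common axis, so total angular momentum is conserved.
Moments of inertia: I_A = (13.2)(0.367)² = 1.778 kg·m²; I_B = (74.3)(0.164)² = 1.998 kg·m²; I_C = (245)(0.0642)² = 1.010 kg·m².
Taking A's sense as positive: L = (1.778)(2830) + (1.998)(1910) = 8848 kg·m²·rpm.
Combined I = 1.778 + 1.998 + 1.010 = 4.786 kg·m².
ω_f = L / I = 8848 / 4.786 = 1849 rpm.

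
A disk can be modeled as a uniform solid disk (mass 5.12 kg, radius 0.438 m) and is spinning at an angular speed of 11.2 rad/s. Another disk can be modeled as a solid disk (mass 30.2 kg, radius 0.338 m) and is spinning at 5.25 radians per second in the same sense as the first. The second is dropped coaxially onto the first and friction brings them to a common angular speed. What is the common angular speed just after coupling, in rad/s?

No external torque acts about the common axis, so total angular momentum is conserved.
Moments of inertia: I_A = ½(5.12)(0.438)² = 0.4911 kg·m²; I_B = ½(30.2)(0.338)² = 1.725 kg·m².
Taking A's sense as positive: L = (0.4911)(11.2) + (1.725)(5.25) = 14.56 kg·m²·rad/s.
Combined I = 0.4911 + 1.725 = 2.216 kg·m².
ω_f = L / I = 14.56 / 2.216 = 6.569 rad/s.

|ω_f| ≈ 6.57 rad/s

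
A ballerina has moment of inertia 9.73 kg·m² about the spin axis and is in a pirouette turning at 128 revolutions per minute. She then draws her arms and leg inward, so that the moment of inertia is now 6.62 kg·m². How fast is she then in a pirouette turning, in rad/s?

ω₂ ≈ 19.7 rad/s

Angular momentum about the spin axis is conserved since the torque about it is zero.
ω₂ = I₁ω₁ / I₂ = (9.730)(128 rpm) / (6.620) = 188.1 rpm = 19.70 rad/s.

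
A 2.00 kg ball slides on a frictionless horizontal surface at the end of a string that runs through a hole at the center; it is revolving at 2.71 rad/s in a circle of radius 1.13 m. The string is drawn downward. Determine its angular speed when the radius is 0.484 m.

ω₂ ≈ 14.8 rad/s

No torque about the axis ⇒ m r₁² ω₁ = m r₂² ω₂.
ω₂ = ω₁ (r₁/r₂)² = (2.71)(1.13/0.484)² = 14.77 rad/s.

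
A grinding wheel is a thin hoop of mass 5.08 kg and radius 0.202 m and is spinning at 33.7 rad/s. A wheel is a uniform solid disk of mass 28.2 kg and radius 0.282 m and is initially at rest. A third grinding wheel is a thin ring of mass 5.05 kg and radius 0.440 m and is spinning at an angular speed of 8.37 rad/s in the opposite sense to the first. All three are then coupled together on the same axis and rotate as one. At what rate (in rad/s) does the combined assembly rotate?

No external torque acts about the common axis, so total angular momentum is conserved.
Moments of inertia: I_A = (5.08)(0.202)² = 0.2073 kg·m²; I_B = ½(28.2)(0.282)² = 1.121 kg·m²; I_C = (5.05)(0.440)² = 0.9777 kg·m².
Taking A's sense as positive: L = (0.2073)(33.7) − (0.9777)(8.37) = -1.198 kg·m²·rad/s.
Combined I = 0.2073 + 1.121 + 0.9777 = 2.306 kg·m².
ω_f = L / I = -1.198 / 2.306 = -0.5193 rad/s.

|ω_f| ≈ 0.519 rad/s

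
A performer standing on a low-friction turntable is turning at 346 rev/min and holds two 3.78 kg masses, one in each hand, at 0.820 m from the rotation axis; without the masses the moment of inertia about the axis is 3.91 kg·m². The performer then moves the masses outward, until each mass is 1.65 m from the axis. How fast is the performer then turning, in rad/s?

ω₂ ≈ 13.3 rad/s

Angular momentum about the spin axis is conserved since the torque about it is zero.
I₁ = 3.91 + 2(3.78)(0.820)² = 8.993 kg·m²; I₂ = 3.91 + 2(3.78)(1.65)² = 24.49 kg·m².
ω₂ = I₁ω₁ / I₂ = (8.993)(346 rpm) / (24.49) = 127.0 rpm = 13.30 rad/s.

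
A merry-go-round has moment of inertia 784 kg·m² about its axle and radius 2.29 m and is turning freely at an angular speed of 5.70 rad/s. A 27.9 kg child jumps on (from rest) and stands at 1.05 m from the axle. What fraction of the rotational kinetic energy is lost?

fraction ≈ 0.0378

The added mass arrives with no angular momentum about the axle, and any external torque about the axle is negligible, so the system's angular momentum is conserved.
Added inertia Σmr² = (27.9)(1.05)² = 30.76 kg·m²; I_f = 784.0 + 30.76 = 814.8 kg·m².
ω_f = I_p ω_i / I_f = (784.0)(5.70) / 814.8 = 5.485 rad/s.
KE_i = ½(784.0)(5.700 rad/s)² = 12740 J; KE_f = ½(814.8)(5.485)² = 12260 J.
Fraction lost = 0.03775.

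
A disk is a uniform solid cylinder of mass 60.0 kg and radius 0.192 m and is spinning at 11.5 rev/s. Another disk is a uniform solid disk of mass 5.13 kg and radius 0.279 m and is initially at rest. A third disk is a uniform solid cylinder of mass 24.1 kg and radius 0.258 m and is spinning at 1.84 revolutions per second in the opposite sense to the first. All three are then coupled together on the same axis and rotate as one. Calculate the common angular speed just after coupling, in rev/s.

|ω_f| ≈ 5.33 rev/s

No external torque acts about the common axis, so total angular momentum is conserved.
Moments of inertia: I_A = ½(60.0)(0.192)² = 1.106 kg·m²; I_B = ½(5.13)(0.279)² = 0.1997 kg·m²; I_C = ½(24.1)(0.258)² = 0.8021 kg·m².
Taking A's sense as positive: L = (1.106)(11.5) − (0.8021)(1.84) = 11.24 kg·m²·rev/s.
Combined I = 1.106 + 0.1997 + 0.8021 = 2.108 kg·m².
ω_f = L / I = 11.24 / 2.108 = 5.334 rev/s.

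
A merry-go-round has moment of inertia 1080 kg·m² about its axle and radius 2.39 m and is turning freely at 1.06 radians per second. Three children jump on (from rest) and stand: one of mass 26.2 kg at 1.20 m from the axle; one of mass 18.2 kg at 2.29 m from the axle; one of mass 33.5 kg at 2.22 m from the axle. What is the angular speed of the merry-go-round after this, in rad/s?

ω_f ≈ 0.831 rad/s

No external torque acts about the axle; L_before = L_after.
Added inertia Σmr² = (26.2)(1.20)² + (18.2)(2.29)² + (33.5)(2.22)² = 298.3 kg·m²; I_f = 1080 + 298.3 = 1378 kg·m².
ω_f = I_p ω_i / I_f = (1080)(1.06) / 1378 = 0.8306 rad/s.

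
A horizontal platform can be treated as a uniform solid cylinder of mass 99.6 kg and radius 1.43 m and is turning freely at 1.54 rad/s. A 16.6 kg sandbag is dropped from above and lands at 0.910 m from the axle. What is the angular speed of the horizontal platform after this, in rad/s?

The added mass arrives with no angular momentum about the axle, and any external torque about the axle is negligible, so the system's angular momentum is conserved.
I_p = ½(99.6)(1.43)² = 101.8 kg·m².
Added inertia Σmr² = (16.6)(0.910)² = 13.75 kg·m²; I_f = 101.8 + 13.75 = 115.6 kg·m².
ω_f = I_p ω_i / I_f = (101.8)(1.54) / 115.6 = 1.357 rad/s.

ω_f ≈ 1.36 rad/s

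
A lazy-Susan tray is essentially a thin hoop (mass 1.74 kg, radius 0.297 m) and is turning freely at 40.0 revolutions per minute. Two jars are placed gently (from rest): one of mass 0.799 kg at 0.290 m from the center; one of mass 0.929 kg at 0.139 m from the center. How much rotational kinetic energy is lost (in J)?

No external torque acts about the center; L_before = L_after.
I_p = (1.74)(0.297)² = 0.1535 kg·m².
Added inertia Σmr² = (0.799)(0.290)² + (0.929)(0.139)² = 0.08515 kg·m²; I_f = 0.1535 + 0.08515 = 0.2386 kg·m².
ω_f = I_p ω_i / I_f = (0.1535)(40.0) / 0.2386 = 25.73 rpm.
KE_i = ½(0.1535)(4.189 rad/s)² = 1.347 J; KE_f = ½(0.2386)(2.694)² = 0.8661 J.

energy lost ≈ 0.480 J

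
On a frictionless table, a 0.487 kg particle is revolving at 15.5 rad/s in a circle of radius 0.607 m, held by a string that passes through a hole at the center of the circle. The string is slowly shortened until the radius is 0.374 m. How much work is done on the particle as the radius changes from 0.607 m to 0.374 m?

The constraining force is radial, so m r² ω about the center is conserved.
ω₂ = ω₁ (r₁/r₂)² = (15.5)(0.607/0.374)² = 40.83 rad/s.
W = ΔKE = ½m(v₂² − v₁²) = 35.22 J.

W ≈ 35.2 J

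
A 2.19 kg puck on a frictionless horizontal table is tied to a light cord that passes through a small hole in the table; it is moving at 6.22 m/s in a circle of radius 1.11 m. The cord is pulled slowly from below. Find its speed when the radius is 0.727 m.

v₂ ≈ 9.50 m/s

The only horizontal force on the mass is along the cord (radial), so it exerts no torque about the hole and angular momentum m v r is conserved.
v₂ = v₁ r₁ / r₂ = (6.22)(1.11) / (0.727) = 9.497 m/s.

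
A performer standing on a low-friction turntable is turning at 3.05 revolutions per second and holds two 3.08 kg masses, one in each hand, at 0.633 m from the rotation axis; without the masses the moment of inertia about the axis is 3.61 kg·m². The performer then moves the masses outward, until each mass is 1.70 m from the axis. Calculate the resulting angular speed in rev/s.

No external torque acts about the spin axis, so angular momentum is conserved.
I₁ = 3.61 + 2(3.08)(0.633)² = 6.078 kg·m²; I₂ = 3.61 + 2(3.08)(1.70)² = 21.41 kg·m².
ω₂ = I₁ω₁ / I₂ = (6.078)(3.05 rev/s) / (21.41) = 0.8658 rev/s.

ω₂ ≈ 0.866 rev/s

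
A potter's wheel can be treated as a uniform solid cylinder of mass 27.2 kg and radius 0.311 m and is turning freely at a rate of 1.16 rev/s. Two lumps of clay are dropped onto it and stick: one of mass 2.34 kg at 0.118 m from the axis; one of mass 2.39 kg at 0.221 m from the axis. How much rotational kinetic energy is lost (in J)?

The added mass arrives with no angular momentum about the axis, and any external torque about the axis is negligible, so the system's angular momentum is conserved.
I_p = ½(27.2)(0.311)² = 1.315 kg·m².
Added inertia Σmr² = (2.34)(0.118)² + (2.39)(0.221)² = 0.1493 kg·m²; I_f = 1.315 + 0.1493 = 1.465 kg·m².
ω_f = I_p ω_i / I_f = (1.315)(1.16) / 1.465 = 1.042 rev/s.
KE_i = ½(1.315)(7.288 rad/s)² = 34.94 J; KE_f = ½(1.465)(6.546)² = 31.38 J.

energy lost ≈ 3.56 J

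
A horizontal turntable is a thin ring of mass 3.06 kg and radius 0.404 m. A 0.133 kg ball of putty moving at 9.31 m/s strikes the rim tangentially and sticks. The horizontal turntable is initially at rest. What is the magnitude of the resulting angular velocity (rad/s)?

|ω_f| ≈ 0.960 rad/s

The axle reaction passes through the axle and exerts no torque about it; angular momentum about the axle is conserved through the impact.
I_p = (3.06)(0.404)² = 0.4994 kg·m². Taking the sense of the ball of putty's angular momentum as positive, L_{ball} = m v R = (0.133)(9.31)(0.404) = 0.5002 kg·m²/s.
L_i = 0 + 0.5002 = 0.5002 kg·m²/s.
After sticking, I_f = I_p + m R² = 0.4994 + (0.133)(0.404)² = 0.5211 kg·m².
ω_f = L_i / I_f = 0.5002 / 0.5211 = 0.9599 rad/s.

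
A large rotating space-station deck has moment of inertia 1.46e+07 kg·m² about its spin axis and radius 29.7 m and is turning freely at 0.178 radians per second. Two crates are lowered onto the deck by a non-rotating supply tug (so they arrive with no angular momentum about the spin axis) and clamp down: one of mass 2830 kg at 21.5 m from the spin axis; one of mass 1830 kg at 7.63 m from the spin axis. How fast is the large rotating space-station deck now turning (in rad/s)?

ω_f ≈ 0.162 rad/s

The added mass arrives with no angular momentum about the spin axis, and any external torque about the spin axis is negligible, so the system's angular momentum is conserved.
Added inertia Σmr² = (2830)(21.5)² + (1830)(7.63)² = 1.415e+06 kg·m²; I_f = 1.460e+07 + 1.415e+06 = 1.601e+07 kg·m².
ω_f = I_p ω_i / I_f = (1.460e+07)(0.178) / 1.601e+07 = 0.1623 rad/s.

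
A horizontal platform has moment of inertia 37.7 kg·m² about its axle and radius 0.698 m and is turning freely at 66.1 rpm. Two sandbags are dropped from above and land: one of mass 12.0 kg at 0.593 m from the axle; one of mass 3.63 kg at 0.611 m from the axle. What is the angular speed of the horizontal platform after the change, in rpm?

ω_f ≈ 57.6 rpm

No external torque acts about the axle; L_before = L_after.
Added inertia Σmr² = (12.0)(0.593)² + (3.63)(0.611)² = 5.575 kg·m²; I_f = 37.70 + 5.575 = 43.27 kg·m².
ω_f = I_p ω_i / I_f = (37.70)(66.1) / 43.27 = 57.58 rpm.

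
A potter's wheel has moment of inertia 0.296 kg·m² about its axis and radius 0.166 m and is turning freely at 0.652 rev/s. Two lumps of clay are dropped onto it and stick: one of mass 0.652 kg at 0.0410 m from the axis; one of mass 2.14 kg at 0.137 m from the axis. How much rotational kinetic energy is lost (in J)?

The added mass arrives with no angular momentum about the axis, and any external torque about the axis is negligible, so the system's angular momentum is conserved.
Added inertia Σmr² = (0.652)(0.0410)² + (2.14)(0.137)² = 0.04126 kg·m²; I_f = 0.2960 + 0.04126 = 0.3373 kg·m².
ω_f = I_p ω_i / I_f = (0.2960)(0.652) / 0.3373 = 0.5722 rev/s.
KE_i = ½(0.2960)(4.097 rad/s)² = 2.484 J; KE_f = ½(0.3373)(3.595)² = 2.180 J.

energy lost ≈ 0.304 J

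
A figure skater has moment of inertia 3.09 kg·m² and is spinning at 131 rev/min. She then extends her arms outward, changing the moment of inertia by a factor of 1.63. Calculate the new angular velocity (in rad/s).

No external torque acts about the spin axis, so angular momentum is conserved.
I₂ = 1.63 × 3.09 = 5.037 kg·m².
ω₂ = I₁ω₁ / I₂ = (3.090)(131 rpm) / (5.037) = 80.37 rpm = 8.416 rad/s.

ω₂ ≈ 8.42 rad/s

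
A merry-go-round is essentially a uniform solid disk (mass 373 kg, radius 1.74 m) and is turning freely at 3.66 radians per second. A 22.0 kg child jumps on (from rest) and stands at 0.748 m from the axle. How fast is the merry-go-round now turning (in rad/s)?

ω_f ≈ 3.58 rad/s

No external torque acts about the axle; L_before = L_after.
I_p = ½(373)(1.74)² = 564.6 kg·m².
Added inertia Σmr² = (22.0)(0.748)² = 12.31 kg·m²; I_f = 564.6 + 12.31 = 577.0 kg·m².
ω_f = I_p ω_i / I_f = (564.6)(3.66) / 577.0 = 3.582 rad/s.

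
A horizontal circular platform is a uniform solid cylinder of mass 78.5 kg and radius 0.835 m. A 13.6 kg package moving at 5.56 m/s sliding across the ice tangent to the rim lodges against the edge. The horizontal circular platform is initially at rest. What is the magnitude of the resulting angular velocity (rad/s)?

|ω_f| ≈ 1.71 rad/s

About the central axle the impulsive forces during the collision are internal, so angular momentum about that axis is conserved.
I_p = ½(78.5)(0.835)² = 27.37 kg·m². Taking the sense of the package's angular momentum as positive, L_{package} = m v R = (13.6)(5.56)(0.835) = 63.14 kg·m²/s.
L_i = 0 + 63.14 = 63.14 kg·m²/s.
After sticking, I_f = I_p + m R² = 27.37 + (13.6)(0.835)² = 36.85 kg·m².
ω_f = L_i / I_f = 63.14 / 36.85 = 1.713 rad/s.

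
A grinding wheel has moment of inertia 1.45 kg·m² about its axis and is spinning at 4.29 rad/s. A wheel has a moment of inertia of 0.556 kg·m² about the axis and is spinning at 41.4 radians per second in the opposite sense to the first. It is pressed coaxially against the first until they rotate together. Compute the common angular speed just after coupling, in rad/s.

|ω_f| ≈ 8.37 rad/s

No external torque acts about the common axis, so total angular momentum is conserved.
Taking A's sense as positive: L = (1.450)(4.29) − (0.5560)(41.4) = -16.80 kg·m²·rad/s.
Combined I = 1.450 + 0.5560 = 2.006 kg·m².
ω_f = L / I = -16.80 / 2.006 = -8.374 rad/s.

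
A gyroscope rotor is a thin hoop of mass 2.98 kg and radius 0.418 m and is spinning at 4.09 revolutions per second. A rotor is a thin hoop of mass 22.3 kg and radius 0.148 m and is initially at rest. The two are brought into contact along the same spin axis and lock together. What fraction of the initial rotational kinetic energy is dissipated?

The coupling torques are internal; angular momentum about the shared axis is conserved.
Moments of inertia: I_A = (2.98)(0.418)² = 0.5207 kg·m²; I_B = (22.3)(0.148)² = 0.4885 kg·m².
Taking A's sense as positive: L = (0.5207)(4.09) = 2.130 kg·m²·rev/s.
Combined I = 0.5207 + 0.4885 = 1.009 kg·m².
ω_f = L / I = 2.130 / 1.009 = 2.110 rev/s.
KE_i = ½ΣIω² = 171.9 J; KE_f = ½(1.009)(13.26)² = 88.71 J.
Fraction dissipated = (KE_i − KE_f)/KE_i = 0.4840.

fraction ≈ 0.484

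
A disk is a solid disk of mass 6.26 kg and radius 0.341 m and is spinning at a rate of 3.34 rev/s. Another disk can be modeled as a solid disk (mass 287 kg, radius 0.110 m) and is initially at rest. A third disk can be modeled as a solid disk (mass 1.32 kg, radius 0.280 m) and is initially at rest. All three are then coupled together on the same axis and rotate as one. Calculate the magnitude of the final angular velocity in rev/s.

|ω_f| ≈ 0.565 rev/s

The coupling torques are internal; angular momentum about the shared axis is conserved.
Moments of inertia: I_A = ½(6.26)(0.341)² = 0.3640 kg·m²; I_B = ½(287)(0.110)² = 1.736 kg·m²; I_C = ½(1.32)(0.280)² = 0.05174 kg·m².
Taking A's sense as positive: L = (0.3640)(3.34) = 1.216 kg·m²·rev/s.
Combined I = 0.3640 + 1.736 + 0.05174 = 2.152 kg·m².
ω_f = L / I = 1.216 / 2.152 = 0.5649 rev/s.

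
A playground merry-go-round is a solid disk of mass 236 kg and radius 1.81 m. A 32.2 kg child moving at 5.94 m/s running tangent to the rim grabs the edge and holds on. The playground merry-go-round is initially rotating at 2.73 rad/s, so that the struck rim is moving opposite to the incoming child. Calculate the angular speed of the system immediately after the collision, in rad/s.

The axle reaction passes through the axle and exerts no torque about it; angular momentum about the axle is conserved through the impact.
I_p = ½(236)(1.81)² = 386.6 kg·m². Taking the sense of the child's angular momentum as positive, L_{child} = m v R = (32.2)(5.94)(1.81) = 346.2 kg·m²/s.
L_i = −I_p ω_p + m v R = −(386.6)(2.73) + 346.2 = -709.2 kg·m²/s.
After sticking, I_f = I_p + m R² = 386.6 + (32.2)(1.81)² = 492.1 kg·m².
ω_f = L_i / I_f = -709.2 / 492.1 = -1.441 rad/s.

|ω_f| ≈ 1.44 rad/s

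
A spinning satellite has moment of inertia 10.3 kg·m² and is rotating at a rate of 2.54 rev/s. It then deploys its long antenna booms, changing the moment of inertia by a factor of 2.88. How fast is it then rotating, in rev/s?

ω₂ ≈ 0.882 rev/s

No external torque acts about the spin axis, so angular momentum is conserved.
I₂ = 2.88 × 10.3 = 29.66 kg·m².
ω₂ = I₁ω₁ / I₂ = (10.30)(2.54 rev/s) / (29.66) = 0.8819 rev/s.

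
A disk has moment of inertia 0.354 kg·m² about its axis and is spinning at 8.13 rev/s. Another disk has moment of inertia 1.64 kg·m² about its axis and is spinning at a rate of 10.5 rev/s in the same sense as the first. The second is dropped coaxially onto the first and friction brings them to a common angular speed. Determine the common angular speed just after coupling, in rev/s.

No external torque acts about the common axis, so total angular momentum is conserved.
Taking A's sense as positive: L = (0.3540)(8.13) + (1.640)(10.5) = 20.10 kg·m²·rev/s.
Combined I = 0.3540 + 1.640 = 1.994 kg·m².
ω_f = L / I = 20.10 / 1.994 = 10.08 rev/s.

|ω_f| ≈ 10.1 rev/s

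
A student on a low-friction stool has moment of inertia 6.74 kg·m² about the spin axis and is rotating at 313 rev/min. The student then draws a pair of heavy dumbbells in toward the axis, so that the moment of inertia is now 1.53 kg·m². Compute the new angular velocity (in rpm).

Angular momentum about the spin axis is conserved since the torque about it is zero.
ω₂ = I₁ω₁ / I₂ = (6.740)(313 rpm) / (1.530) = 1379 rpm.

ω₂ ≈ 1380 rpm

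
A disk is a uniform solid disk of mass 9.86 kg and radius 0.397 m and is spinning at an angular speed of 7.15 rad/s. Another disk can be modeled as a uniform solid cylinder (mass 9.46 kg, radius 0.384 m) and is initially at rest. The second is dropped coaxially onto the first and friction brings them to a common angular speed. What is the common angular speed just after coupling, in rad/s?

No external torque acts about the common axis, so total angular momentum is conserved.
Moments of inertia: I_A = ½(9.86)(0.397)² = 0.7770 kg·m²; I_B = ½(9.46)(0.384)² = 0.6975 kg·m².
Taking A's sense as positive: L = (0.7770)(7.15) = 5.556 kg·m²·rad/s.
Combined I = 0.7770 + 0.6975 = 1.474 kg·m².
ω_f = L / I = 5.556 / 1.474 = 3.768 rad/s.

|ω_f| ≈ 3.77 rad/s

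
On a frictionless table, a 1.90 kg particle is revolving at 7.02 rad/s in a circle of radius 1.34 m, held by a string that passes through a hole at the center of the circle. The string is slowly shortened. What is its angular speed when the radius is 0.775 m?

No torque about the axis ⇒ m r₁² ω₁ = m r₂² ω₂.
ω₂ = ω₁ (r₁/r₂)² = (7.02)(1.34/0.775)² = 20.99 rad/s.

ω₂ ≈ 21.0 rad/s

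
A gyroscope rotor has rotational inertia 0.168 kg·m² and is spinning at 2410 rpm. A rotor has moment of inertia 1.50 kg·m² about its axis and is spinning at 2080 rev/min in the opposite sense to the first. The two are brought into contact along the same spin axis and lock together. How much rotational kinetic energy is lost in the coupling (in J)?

The coupling torques are internal; angular momentum about the shared axis is conserved.
Taking A's sense as positive: L = (0.1680)(2410) − (1.500)(2080) = -2715 kg·m²·rpm.
Combined I = 0.1680 + 1.500 = 1.668 kg·m².
ω_f = L / I = -2715 / 1.668 = -1628 rpm.
KE_i = ½ΣIω² = 40930 J; KE_f = ½(1.668)(170.5)² = 24230 J.

ΔKE lost ≈ 16700 J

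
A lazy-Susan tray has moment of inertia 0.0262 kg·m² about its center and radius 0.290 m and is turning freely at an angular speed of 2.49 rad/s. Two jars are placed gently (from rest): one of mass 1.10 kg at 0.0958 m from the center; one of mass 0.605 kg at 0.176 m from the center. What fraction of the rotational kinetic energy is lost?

The added mass arrives with no angular momentum about the center, and any external torque about the center is negligible, so the system's angular momentum is conserved.
Added inertia Σmr² = (1.10)(0.0958)² + (0.605)(0.176)² = 0.02884 kg·m²; I_f = 0.02620 + 0.02884 = 0.05504 kg·m².
ω_f = I_p ω_i / I_f = (0.02620)(2.49) / 0.05504 = 1.185 rad/s.
KE_i = ½(0.02620)(2.490 rad/s)² = 0.08122 J; KE_f = ½(0.05504)(1.185)² = 0.03867 J.
Fraction lost = 0.5239.

fraction ≈ 0.524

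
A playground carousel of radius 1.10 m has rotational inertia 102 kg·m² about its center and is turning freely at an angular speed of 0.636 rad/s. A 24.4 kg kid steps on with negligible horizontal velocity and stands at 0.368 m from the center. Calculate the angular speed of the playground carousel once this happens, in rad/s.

No external torque acts about the center; L_before = L_after.
Added inertia Σmr² = (24.4)(0.368)² = 3.304 kg·m²; I_f = 102.0 + 3.304 = 105.3 kg·m².
ω_f = I_p ω_i / I_f = (102.0)(0.636) / 105.3 = 0.6160 rad/s.

ω_f ≈ 0.616 rad/s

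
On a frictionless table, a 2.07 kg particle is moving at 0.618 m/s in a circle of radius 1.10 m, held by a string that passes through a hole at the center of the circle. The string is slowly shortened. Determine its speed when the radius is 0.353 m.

The only horizontal force on the mass is along the cord (radial), so it exerts no torque about the hole and angular momentum m v r is conserved.
v₂ = v₁ r₁ / r₂ = (0.618)(1.10) / (0.353) = 1.926 m/s.

v₂ ≈ 1.93 m/s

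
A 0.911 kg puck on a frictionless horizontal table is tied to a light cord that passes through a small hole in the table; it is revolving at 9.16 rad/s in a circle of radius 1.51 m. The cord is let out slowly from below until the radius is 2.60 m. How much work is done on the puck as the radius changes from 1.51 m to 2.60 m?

No torque about the axis ⇒ m r₁² ω₁ = m r₂² ω₂.
ω₂ = ω₁ (r₁/r₂)² = (9.16)(1.51/2.60)² = 3.090 rad/s.
W = ΔKE = ½m(v₂² − v₁²) = -57.75 J.

W ≈ -57.8 J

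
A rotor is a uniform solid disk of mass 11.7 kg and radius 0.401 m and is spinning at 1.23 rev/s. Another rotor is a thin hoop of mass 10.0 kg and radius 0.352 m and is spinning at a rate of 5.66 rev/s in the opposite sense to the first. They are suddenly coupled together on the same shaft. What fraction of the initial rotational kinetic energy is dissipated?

fraction ≈ 0.617

No external torque acts about the common axis, so total angular momentum is conserved.
Moments of inertia: I_A = ½(11.7)(0.401)² = 0.9407 kg·m²; I_B = (10.0)(0.352)² = 1.239 kg·m².
Taking A's sense as positive: L = (0.9407)(1.23) − (1.239)(5.66) = -5.856 kg·m²·rev/s.
Combined I = 0.9407 + 1.239 = 2.180 kg·m².
ω_f = L / I = -5.856 / 2.180 = -2.687 rev/s.
KE_i = ½ΣIω² = 811.6 J; KE_f = ½(2.180)(16.88)² = 310.5 J.
Fraction dissipated = (KE_i − KE_f)/KE_i = 0.6174.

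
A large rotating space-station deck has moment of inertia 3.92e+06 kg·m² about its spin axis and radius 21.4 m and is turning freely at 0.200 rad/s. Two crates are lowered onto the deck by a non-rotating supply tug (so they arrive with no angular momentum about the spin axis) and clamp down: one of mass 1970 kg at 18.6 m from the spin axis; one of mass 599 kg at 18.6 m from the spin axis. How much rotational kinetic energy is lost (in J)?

No external torque acts about the spin axis; L_before = L_after.
Added inertia Σmr² = (1970)(18.6)² + (599)(18.6)² = 8.888e+05 kg·m²; I_f = 3.920e+06 + 8.888e+05 = 4.809e+06 kg·m².
ω_f = I_p ω_i / I_f = (3.920e+06)(0.200) / 4.809e+06 = 0.1630 rad/s.
KE_i = ½(3.920e+06)(0.2000 rad/s)² = 78400 J; KE_f = ½(4.809e+06)(0.1630)² = 63910 J.

energy lost ≈ 14500 J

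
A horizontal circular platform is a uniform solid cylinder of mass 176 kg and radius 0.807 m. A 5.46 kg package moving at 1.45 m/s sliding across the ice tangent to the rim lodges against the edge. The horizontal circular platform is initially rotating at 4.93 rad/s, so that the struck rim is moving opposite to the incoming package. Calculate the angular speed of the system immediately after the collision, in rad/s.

About the central axle the impulsive forces during the collision are internal, so angular momentum about that axis is conserved.
I_p = ½(176)(0.807)² = 57.31 kg·m². Taking the sense of the package's angular momentum as positive, L_{package} = m v R = (5.46)(1.45)(0.807) = 6.389 kg·m²/s.
L_i = −I_p ω_p + m v R = −(57.31)(4.93) + 6.389 = -276.1 kg·m²/s.
After sticking, I_f = I_p + m R² = 57.31 + (5.46)(0.807)² = 60.87 kg·m².
ω_f = L_i / I_f = -276.1 / 60.87 = -4.537 rad/s.

|ω_f| ≈ 4.54 rad/s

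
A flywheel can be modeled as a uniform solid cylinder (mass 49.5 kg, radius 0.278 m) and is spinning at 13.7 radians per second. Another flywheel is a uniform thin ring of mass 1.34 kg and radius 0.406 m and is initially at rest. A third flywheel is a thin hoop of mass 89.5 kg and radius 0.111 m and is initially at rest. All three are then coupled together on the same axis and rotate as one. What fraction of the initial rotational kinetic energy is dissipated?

fraction ≈ 0.409

The coupling torques are internal; angular momentum about the shared axis is conserved.
Moments of inertia: I_A = ½(49.5)(0.278)² = 1.913 kg·m²; I_B = (1.34)(0.406)² = 0.2209 kg·m²; I_C = (89.5)(0.111)² = 1.103 kg·m².
Taking A's sense as positive: L = (1.913)(13.7) = 26.21 kg·m²·rad/s.
Combined I = 1.913 + 0.2209 + 1.103 = 3.236 kg·m².
ω_f = L / I = 26.21 / 3.236 = 8.097 rad/s.
KE_i = ½ΣIω² = 179.5 J; KE_f = ½(3.236)(8.097)² = 106.1 J.
Fraction dissipated = (KE_i − KE_f)/KE_i = 0.4090.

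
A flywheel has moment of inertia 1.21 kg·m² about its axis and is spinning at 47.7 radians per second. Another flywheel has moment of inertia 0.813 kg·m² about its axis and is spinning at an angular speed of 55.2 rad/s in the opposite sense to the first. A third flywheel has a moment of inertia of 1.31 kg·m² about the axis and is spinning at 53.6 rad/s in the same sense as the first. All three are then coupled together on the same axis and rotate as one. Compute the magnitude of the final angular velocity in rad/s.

|ω_f| ≈ 24.9 rad/s

The coupling torques are internal; angular momentum about the shared axis is conserved.
Taking A's sense as positive: L = (1.210)(47.7) − (0.8130)(55.2) + (1.310)(53.6) = 83.06 kg·m²·rad/s.
Combined I = 1.210 + 0.8130 + 1.310 = 3.333 kg·m².
ω_f = L / I = 83.06 / 3.333 = 24.92 rad/s.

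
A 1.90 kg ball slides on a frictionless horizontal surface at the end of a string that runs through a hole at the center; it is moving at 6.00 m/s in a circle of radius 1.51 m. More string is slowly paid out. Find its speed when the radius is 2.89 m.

Central (radial) force ⇒ zero torque about the center ⇒ m v r is constant.
v₂ = v₁ r₁ / r₂ = (6.00)(1.51) / (2.89) = 3.135 m/s.

v₂ ≈ 3.13 m/s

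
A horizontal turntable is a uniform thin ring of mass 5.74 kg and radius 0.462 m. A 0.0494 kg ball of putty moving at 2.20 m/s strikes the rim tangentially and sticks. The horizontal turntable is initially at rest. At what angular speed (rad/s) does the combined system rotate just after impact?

About the axle the impulsive forces during the collision are internal, so angular momentum about that axis is conserved.
I_p = (5.74)(0.462)² = 1.225 kg·m². Taking the sense of the ball of putty's angular momentum as positive, L_{ball} = m v R = (0.0494)(2.20)(0.462) = 0.05021 kg·m²/s.
L_i = 0 + 0.05021 = 0.05021 kg·m²/s.
After sticking, I_f = I_p + m R² = 1.225 + (0.0494)(0.462)² = 1.236 kg·m².
ω_f = L_i / I_f = 0.05021 / 1.236 = 0.04063 rad/s.

|ω_f| ≈ 0.0406 rad/s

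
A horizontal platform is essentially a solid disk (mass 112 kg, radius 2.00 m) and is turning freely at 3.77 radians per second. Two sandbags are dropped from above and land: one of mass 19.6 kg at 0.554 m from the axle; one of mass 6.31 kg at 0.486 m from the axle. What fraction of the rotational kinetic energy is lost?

fraction ≈ 0.0324

The added mass arrives with no angular momentum about the axle, and any external torque about the axle is negligible, so the system's angular momentum is conserved.
I_p = ½(112)(2.00)² = 224.0 kg·m².
Added inertia Σmr² = (19.6)(0.554)² + (6.31)(0.486)² = 7.506 kg·m²; I_f = 224.0 + 7.506 = 231.5 kg·m².
ω_f = I_p ω_i / I_f = (224.0)(3.77) / 231.5 = 3.648 rad/s.
KE_i = ½(224.0)(3.770 rad/s)² = 1592 J; KE_f = ½(231.5)(3.648)² = 1540 J.
Fraction lost = 0.03242.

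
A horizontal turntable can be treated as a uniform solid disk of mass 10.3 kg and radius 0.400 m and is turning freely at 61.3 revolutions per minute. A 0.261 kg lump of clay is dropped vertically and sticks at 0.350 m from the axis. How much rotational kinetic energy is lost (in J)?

The added mass arrives with no angular momentum about the axis, and any external torque about the axis is negligible, so the system's angular momentum is conserved.
I_p = ½(10.3)(0.400)² = 0.8240 kg·m².
Added inertia Σmr² = (0.261)(0.350)² = 0.03197 kg·m²; I_f = 0.8240 + 0.03197 = 0.8560 kg·m².
ω_f = I_p ω_i / I_f = (0.8240)(61.3) / 0.8560 = 59.01 rpm.
KE_i = ½(0.8240)(6.419 rad/s)² = 16.98 J; KE_f = ½(0.8560)(6.180)² = 16.34 J.

energy lost ≈ 0.634 J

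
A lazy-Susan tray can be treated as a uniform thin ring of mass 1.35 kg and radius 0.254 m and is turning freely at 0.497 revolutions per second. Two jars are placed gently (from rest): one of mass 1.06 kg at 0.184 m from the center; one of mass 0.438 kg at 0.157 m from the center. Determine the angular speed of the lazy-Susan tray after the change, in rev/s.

ω_f ≈ 0.324 rev/s

The added mass arrives with no angular momentum about the center, and any external torque about the center is negligible, so the system's angular momentum is conserved.
I_p = (1.35)(0.254)² = 0.08710 kg·m².
Added inertia Σmr² = (1.06)(0.184)² + (0.438)(0.157)² = 0.04668 kg·m²; I_f = 0.08710 + 0.04668 = 0.1338 kg·m².
ω_f = I_p ω_i / I_f = (0.08710)(0.497) / 0.1338 = 0.3236 rev/s.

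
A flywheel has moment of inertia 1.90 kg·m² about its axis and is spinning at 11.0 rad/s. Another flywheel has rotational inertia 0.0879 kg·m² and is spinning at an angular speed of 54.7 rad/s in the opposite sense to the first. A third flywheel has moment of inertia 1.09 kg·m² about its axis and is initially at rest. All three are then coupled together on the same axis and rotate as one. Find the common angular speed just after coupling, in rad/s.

|ω_f| ≈ 5.23 rad/s

No external torque acts about the common axis, so total angular momentum is conserved.
Taking A's sense as positive: L = (1.900)(11.0) − (0.08790)(54.7) = 16.09 kg·m²·rad/s.
Combined I = 1.900 + 0.08790 + 1.090 = 3.078 kg·m².
ω_f = L / I = 16.09 / 3.078 = 5.228 rad/s.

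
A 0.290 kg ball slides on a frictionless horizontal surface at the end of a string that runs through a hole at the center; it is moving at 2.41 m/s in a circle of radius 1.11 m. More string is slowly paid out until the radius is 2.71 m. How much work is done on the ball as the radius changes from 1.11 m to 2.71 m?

The only horizontal force on the mass is along the cord (radial), so it exerts no torque about the hole and angular momentum m v r is conserved.
v₂ = v₁ r₁ / r₂ = (2.41)(1.11) / (2.71) = 0.9871 m/s.
W = ΔKE = ½m(v₂² − v₁²) = -0.7009 J.

W ≈ -0.701 J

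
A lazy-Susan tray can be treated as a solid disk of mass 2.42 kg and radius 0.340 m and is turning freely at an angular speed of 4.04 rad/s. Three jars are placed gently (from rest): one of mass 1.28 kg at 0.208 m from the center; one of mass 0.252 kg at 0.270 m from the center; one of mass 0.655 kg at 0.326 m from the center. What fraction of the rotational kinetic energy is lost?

The added mass arrives with no angular momentum about the center, and any external torque about the center is negligible, so the system's angular momentum is conserved.
I_p = ½(2.42)(0.340)² = 0.1399 kg·m².
Added inertia Σmr² = (1.28)(0.208)² + (0.252)(0.270)² + (0.655)(0.326)² = 0.1434 kg·m²; I_f = 0.1399 + 0.1434 = 0.2832 kg·m².
ω_f = I_p ω_i / I_f = (0.1399)(4.04) / 0.2832 = 1.995 rad/s.
KE_i = ½(0.1399)(4.040 rad/s)² = 1.142 J; KE_f = ½(0.2832)(1.995)² = 0.5637 J.
Fraction lost = 0.5061.

fraction ≈ 0.506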